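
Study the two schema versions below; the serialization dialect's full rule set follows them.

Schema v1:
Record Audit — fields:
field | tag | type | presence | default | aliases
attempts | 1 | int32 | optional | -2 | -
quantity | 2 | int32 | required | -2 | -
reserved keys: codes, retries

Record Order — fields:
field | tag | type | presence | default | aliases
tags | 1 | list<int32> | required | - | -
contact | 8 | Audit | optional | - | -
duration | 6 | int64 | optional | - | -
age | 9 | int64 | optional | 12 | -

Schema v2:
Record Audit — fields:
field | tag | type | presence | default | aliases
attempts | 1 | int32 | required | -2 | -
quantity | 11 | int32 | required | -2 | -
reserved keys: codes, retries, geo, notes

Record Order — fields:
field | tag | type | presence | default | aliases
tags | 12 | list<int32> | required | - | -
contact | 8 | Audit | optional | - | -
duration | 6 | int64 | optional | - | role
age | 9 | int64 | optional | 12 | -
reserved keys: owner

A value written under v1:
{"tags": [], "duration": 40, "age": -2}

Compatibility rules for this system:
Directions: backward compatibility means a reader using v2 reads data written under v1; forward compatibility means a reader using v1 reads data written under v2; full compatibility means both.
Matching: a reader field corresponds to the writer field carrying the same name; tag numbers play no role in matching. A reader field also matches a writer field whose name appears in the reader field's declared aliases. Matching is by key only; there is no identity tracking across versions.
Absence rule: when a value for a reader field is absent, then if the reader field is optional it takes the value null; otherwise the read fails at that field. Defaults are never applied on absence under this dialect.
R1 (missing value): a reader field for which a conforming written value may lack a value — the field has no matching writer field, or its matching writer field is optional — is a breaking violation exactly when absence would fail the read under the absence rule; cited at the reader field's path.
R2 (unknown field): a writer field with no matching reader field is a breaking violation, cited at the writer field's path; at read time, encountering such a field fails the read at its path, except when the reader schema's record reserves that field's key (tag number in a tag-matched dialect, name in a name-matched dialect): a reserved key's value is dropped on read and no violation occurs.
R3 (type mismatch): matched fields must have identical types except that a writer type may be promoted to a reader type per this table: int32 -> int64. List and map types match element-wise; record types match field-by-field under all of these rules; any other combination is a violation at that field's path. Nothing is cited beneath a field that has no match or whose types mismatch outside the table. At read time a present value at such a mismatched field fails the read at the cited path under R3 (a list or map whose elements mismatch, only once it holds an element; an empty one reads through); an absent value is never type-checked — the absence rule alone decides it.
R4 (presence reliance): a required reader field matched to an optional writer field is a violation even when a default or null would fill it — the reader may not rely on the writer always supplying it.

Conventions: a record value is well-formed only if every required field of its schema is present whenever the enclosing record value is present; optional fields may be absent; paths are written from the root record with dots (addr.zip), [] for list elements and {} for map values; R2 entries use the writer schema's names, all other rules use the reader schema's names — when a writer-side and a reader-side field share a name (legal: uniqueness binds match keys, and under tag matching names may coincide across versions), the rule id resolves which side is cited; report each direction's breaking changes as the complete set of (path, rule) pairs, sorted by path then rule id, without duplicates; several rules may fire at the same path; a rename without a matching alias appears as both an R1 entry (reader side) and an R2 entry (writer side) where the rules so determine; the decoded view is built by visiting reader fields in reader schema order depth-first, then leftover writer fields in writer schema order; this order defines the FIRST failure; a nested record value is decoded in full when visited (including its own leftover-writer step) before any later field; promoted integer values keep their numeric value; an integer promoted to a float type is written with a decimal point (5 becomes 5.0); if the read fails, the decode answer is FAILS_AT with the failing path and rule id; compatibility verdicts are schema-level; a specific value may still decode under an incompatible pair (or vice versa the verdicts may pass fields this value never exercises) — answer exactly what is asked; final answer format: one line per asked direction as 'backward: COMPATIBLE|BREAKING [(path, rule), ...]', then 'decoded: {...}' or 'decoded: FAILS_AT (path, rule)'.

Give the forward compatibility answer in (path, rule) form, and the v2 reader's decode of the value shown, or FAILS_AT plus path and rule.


forward: COMPATIBLE []; decoded: {"tags": [], "contact": null, "duration": 40, "age": -2}

the writer's type comes first in each Order pair
forward pass over Order, reader schema v1, writer schema v2:
  tags: paired with writer tags (list<int32> -> list<int32>; writer required)
  contact: paired with writer contact (Audit -> Audit; writer optional)
  duration: paired with writer duration (int64 -> int64; writer optional)
  age: paired with writer age (int64 -> int64; writer optional)
  contact.attempts: paired with writer contact.attempts (int32 -> int32; writer required)
  contact.quantity: paired with writer contact.quantity (int32 -> int32; writer required)
  nothing fires on Order: forward is COMPATIBLE
decode (reader v2):
  tags := []
  contact := null (not supplied -> null)
  duration := 40
  age := -2
  => decoded: {"tags": [], "contact": null, "duration": 40, "age": -2}
ruling out the remaining Order differences:
  field quantity in record Audit: tag 2 changed to 11 -> inert for the asked Order verdict: nothing fires
  field attempts in record Audit: optional changed to required -> fires only in the backward direction of Order, which is not asked here
  field tags in record Order: tag 1 changed to 12 -> inert for the asked Order verdict: nothing fires


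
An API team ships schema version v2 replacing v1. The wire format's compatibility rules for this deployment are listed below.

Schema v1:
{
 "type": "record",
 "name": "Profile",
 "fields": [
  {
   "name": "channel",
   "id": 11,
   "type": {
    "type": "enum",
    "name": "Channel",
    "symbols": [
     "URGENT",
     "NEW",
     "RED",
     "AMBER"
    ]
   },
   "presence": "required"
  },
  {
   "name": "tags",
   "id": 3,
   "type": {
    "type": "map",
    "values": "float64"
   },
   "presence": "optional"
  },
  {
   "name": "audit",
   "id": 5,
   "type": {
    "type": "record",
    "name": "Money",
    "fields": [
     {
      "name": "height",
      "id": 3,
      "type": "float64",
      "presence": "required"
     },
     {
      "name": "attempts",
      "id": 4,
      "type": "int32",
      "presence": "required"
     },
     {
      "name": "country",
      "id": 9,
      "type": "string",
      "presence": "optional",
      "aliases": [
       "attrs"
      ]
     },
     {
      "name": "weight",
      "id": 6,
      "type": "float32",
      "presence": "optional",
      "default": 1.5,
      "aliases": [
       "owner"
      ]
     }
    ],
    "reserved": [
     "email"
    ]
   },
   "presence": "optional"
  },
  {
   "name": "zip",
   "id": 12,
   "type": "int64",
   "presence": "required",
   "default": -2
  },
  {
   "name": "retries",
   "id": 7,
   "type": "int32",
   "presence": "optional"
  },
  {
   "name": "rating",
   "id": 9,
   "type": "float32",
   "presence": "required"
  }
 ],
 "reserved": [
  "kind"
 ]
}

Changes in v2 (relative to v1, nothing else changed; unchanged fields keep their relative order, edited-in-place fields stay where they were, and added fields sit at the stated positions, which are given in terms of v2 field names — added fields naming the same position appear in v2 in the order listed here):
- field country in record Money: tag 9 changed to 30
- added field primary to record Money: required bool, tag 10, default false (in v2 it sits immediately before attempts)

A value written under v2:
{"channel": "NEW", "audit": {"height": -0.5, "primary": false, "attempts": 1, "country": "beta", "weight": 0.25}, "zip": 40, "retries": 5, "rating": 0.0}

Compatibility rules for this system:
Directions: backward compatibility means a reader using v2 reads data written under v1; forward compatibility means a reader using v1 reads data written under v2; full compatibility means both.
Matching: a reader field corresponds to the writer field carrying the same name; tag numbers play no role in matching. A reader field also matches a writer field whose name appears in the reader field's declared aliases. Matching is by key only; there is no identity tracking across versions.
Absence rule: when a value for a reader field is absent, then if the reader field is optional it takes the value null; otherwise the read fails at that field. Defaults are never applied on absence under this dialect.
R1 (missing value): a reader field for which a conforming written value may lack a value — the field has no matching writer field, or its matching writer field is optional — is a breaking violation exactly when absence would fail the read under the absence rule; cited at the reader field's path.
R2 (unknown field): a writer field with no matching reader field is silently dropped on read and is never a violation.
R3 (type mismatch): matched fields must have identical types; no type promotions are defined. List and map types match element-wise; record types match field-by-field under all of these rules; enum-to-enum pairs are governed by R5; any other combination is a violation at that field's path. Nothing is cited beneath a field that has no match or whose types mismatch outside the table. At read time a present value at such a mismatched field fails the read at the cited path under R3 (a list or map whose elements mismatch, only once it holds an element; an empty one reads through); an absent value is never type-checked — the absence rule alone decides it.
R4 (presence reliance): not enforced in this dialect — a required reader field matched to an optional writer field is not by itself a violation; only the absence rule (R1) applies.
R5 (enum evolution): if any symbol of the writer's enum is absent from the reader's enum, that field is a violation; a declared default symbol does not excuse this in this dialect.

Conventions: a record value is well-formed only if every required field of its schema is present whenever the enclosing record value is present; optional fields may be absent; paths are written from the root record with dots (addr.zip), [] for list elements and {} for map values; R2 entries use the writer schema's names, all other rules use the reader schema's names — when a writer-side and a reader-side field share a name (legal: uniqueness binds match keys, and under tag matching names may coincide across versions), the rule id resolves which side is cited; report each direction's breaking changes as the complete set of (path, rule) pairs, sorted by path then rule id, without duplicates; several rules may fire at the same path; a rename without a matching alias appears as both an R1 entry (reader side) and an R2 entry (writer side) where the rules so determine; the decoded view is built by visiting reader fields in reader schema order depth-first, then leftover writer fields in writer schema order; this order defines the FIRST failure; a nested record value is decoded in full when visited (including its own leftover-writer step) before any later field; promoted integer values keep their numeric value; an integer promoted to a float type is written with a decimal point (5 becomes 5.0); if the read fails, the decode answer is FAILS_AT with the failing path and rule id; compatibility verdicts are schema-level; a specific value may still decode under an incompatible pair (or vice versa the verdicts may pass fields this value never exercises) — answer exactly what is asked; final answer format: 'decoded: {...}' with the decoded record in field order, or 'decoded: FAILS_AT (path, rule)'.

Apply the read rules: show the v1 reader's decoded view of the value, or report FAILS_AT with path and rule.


the writer's type comes first in each Profile pair
migrating the Profile value to v1:
  channel := "NEW"
  tags := null (absent, optional -> null)
  audit.height := -0.5
  audit.attempts := 1
  audit.country := "beta"
  audit.weight := 0.25
  writer audit.primary: unknown -> dropped
  zip := 40
  retries := 5
  rating := 0.0
  => decoded: {"channel": "NEW", "tags": null, "audit": {"height": -0.5, "attempts": 1, "country": "beta", "weight": 0.25}, "zip": 40, "retries": 5, "rating": 0.0}
diffs on Profile not affecting the asked answer:
  field country in record Money: tag 9 changed to 30 -> triggers nothing under the printed rules; the Profile answer is the same either way
  added field primary to record Money: required bool, tag 10, default false (in v2 it sits immediately before attempts) -> shifts the Profile verdicts, not this decode

decoded: {"channel": "NEW", "tags": null, "audit": {"height": -0.5, "attempts": 1, "country": "beta", "weight": 0.25}, "zip": 40, "retries": 5, "rating": 0.0}


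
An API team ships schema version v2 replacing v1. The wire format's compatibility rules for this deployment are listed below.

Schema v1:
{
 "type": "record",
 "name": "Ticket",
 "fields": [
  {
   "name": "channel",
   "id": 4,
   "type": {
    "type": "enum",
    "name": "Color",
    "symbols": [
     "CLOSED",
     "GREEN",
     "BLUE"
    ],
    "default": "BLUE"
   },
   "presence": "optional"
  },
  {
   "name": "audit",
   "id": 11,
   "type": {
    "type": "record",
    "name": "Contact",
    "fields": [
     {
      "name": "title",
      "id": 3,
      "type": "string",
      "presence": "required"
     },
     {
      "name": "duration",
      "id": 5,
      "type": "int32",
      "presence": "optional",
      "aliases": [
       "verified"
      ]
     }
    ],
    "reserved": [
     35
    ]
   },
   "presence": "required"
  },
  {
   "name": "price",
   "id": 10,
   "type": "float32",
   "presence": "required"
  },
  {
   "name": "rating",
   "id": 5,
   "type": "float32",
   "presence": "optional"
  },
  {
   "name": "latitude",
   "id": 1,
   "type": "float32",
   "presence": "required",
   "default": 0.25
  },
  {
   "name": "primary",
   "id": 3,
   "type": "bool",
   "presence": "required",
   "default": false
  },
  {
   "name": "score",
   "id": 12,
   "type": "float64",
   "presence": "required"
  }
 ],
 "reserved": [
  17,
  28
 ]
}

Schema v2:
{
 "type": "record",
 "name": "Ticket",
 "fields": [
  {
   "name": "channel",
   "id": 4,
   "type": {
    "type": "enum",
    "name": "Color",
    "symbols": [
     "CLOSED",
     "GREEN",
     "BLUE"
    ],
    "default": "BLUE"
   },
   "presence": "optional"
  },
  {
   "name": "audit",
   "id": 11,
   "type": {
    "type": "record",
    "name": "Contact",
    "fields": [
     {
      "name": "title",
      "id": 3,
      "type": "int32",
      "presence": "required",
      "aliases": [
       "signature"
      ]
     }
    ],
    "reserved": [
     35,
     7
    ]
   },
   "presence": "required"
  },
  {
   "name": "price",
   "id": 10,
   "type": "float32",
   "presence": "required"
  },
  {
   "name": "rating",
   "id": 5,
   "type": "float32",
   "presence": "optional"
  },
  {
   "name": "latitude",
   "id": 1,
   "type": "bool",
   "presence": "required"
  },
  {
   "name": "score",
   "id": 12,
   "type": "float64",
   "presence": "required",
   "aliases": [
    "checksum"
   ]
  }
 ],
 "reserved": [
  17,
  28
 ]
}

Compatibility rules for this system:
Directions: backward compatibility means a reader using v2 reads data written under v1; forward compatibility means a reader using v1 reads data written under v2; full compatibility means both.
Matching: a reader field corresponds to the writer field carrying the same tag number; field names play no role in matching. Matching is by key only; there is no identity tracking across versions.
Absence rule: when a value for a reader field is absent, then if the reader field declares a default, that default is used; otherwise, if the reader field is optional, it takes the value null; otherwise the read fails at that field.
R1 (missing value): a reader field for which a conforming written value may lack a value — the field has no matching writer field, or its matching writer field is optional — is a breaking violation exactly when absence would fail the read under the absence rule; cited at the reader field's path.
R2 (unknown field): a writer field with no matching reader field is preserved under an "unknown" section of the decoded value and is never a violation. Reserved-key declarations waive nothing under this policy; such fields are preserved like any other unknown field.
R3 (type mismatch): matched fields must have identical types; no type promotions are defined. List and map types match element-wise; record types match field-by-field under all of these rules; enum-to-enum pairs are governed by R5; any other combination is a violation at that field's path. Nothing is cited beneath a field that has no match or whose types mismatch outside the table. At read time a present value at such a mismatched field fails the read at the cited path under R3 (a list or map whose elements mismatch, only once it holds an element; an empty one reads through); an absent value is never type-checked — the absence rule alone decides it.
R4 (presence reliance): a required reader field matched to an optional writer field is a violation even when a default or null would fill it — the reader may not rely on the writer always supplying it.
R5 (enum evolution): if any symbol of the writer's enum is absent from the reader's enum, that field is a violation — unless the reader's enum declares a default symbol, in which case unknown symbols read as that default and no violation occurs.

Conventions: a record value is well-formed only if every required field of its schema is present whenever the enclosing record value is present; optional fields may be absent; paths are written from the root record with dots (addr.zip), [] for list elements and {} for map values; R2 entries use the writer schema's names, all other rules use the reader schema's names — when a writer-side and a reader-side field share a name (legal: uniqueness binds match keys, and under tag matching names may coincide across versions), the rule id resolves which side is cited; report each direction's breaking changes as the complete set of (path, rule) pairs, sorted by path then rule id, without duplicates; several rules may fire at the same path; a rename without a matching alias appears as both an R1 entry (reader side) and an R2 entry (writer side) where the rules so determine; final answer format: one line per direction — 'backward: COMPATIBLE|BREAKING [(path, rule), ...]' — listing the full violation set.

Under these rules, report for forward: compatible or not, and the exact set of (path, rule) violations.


each type pair in Ticket: writer, then reader
checking forward for Ticket: reader v1 against writer v2:
  channel <- channel (Color -> Color, writer optional)
  audit <- audit (Contact -> Contact, writer required)
  price <- price (float32 -> float32, writer required)
  rating <- rating (float32 -> float32, writer optional)
  latitude <- latitude (bool -> float32, writer required)
  primary has no writer counterpart
  score <- score (float64 -> float64, writer required)
  audit.title <- audit.title (int32 -> string, writer required)
  audit.duration has no writer counterpart
  R3 fires at audit.title
  R3 fires at latitude
  => 2 violation(s): forward is BREAKING for Ticket
the rest of the Ticket diff is inert for this question:
  removed field duration from record Contact -> fires no rule on Ticket, leaving the asked answer as it is
  removed field primary from record Ticket -> fires no rule on Ticket, leaving the asked answer as it is

forward: BREAKING [(audit.title, R3), (latitude, R3)]


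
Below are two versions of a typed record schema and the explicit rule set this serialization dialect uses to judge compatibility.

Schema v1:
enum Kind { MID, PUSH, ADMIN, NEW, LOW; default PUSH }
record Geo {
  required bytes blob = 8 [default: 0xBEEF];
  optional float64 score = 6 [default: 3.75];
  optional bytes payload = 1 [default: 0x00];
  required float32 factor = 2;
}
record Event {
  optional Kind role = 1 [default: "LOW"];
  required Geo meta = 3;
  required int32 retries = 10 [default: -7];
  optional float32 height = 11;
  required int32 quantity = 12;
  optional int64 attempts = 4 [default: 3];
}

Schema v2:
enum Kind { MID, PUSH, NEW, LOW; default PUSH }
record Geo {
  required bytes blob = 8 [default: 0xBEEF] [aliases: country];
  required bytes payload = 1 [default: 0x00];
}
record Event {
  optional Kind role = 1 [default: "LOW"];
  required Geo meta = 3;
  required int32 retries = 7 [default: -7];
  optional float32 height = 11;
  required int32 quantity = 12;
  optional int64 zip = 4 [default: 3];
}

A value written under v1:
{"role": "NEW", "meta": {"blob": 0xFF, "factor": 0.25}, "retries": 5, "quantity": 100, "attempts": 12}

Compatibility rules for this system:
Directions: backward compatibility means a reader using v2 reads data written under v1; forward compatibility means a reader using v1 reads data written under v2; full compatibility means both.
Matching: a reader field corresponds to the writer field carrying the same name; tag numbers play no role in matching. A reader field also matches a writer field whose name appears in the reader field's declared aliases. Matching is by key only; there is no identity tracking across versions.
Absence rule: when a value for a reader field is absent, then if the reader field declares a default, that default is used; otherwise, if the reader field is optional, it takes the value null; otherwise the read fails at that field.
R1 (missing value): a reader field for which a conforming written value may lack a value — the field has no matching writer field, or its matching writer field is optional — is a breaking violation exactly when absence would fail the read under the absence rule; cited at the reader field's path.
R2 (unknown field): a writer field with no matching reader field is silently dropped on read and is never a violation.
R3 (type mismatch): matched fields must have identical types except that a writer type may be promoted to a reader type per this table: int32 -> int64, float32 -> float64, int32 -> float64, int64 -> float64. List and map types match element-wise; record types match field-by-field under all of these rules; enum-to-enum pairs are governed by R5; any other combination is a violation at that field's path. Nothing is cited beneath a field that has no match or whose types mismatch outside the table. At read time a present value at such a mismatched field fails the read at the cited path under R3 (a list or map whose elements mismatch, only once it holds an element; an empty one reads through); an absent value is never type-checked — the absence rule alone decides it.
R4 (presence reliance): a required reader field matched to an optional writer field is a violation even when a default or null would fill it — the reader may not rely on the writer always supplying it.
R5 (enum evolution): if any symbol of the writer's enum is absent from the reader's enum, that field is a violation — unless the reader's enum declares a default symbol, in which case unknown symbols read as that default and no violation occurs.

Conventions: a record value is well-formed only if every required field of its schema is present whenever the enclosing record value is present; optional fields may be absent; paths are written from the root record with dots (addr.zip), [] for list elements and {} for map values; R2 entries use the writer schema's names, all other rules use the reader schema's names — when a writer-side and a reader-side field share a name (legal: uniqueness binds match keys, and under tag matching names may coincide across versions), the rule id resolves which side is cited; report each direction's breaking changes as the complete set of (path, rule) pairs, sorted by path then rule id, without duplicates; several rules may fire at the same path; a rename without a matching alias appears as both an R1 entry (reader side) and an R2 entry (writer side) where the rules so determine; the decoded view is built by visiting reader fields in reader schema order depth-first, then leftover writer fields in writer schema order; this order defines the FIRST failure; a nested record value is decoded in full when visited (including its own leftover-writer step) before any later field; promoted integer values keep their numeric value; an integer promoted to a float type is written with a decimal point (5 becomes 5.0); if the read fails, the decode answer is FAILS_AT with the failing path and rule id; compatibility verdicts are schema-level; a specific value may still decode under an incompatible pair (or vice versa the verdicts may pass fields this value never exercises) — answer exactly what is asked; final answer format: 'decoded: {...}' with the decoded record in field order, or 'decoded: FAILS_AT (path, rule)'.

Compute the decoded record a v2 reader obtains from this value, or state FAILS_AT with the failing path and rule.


decoded: {"role": "NEW", "meta": {"blob": 0xFF, "payload": 0x00}, "retries": 5, "height": null, "quantity": 100, "zip": 3}

in Event below, arrows point writer -> reader
migrating the Event value to v2:
  role := "NEW"
  meta.blob := 0xFF
  meta.payload := 0x00 (absent -> default)
  writer meta.factor: unknown -> dropped
  retries := 5
  height := null (absent, optional -> null)
  quantity := 100
  zip := 3 (absent -> default)
  writer attempts: unknown -> dropped
  => decoded: {"role": "NEW", "meta": {"blob": 0xFF, "payload": 0x00}, "retries": 5, "height": null, "quantity": 100, "zip": 3}
checking off the Event differences that do not matter here:
  field retries in record Event: tag 10 changed to 7 -> no rule fires on it and the decoded Event view is identical with or without it
  enum Kind (field role in record Event): symbol ADMIN removed -> no rule fires on it and the decoded Event view is identical with or without it
  field payload in record Geo: optional changed to required -> affects the rule determinations only; this particular Event value decodes identically


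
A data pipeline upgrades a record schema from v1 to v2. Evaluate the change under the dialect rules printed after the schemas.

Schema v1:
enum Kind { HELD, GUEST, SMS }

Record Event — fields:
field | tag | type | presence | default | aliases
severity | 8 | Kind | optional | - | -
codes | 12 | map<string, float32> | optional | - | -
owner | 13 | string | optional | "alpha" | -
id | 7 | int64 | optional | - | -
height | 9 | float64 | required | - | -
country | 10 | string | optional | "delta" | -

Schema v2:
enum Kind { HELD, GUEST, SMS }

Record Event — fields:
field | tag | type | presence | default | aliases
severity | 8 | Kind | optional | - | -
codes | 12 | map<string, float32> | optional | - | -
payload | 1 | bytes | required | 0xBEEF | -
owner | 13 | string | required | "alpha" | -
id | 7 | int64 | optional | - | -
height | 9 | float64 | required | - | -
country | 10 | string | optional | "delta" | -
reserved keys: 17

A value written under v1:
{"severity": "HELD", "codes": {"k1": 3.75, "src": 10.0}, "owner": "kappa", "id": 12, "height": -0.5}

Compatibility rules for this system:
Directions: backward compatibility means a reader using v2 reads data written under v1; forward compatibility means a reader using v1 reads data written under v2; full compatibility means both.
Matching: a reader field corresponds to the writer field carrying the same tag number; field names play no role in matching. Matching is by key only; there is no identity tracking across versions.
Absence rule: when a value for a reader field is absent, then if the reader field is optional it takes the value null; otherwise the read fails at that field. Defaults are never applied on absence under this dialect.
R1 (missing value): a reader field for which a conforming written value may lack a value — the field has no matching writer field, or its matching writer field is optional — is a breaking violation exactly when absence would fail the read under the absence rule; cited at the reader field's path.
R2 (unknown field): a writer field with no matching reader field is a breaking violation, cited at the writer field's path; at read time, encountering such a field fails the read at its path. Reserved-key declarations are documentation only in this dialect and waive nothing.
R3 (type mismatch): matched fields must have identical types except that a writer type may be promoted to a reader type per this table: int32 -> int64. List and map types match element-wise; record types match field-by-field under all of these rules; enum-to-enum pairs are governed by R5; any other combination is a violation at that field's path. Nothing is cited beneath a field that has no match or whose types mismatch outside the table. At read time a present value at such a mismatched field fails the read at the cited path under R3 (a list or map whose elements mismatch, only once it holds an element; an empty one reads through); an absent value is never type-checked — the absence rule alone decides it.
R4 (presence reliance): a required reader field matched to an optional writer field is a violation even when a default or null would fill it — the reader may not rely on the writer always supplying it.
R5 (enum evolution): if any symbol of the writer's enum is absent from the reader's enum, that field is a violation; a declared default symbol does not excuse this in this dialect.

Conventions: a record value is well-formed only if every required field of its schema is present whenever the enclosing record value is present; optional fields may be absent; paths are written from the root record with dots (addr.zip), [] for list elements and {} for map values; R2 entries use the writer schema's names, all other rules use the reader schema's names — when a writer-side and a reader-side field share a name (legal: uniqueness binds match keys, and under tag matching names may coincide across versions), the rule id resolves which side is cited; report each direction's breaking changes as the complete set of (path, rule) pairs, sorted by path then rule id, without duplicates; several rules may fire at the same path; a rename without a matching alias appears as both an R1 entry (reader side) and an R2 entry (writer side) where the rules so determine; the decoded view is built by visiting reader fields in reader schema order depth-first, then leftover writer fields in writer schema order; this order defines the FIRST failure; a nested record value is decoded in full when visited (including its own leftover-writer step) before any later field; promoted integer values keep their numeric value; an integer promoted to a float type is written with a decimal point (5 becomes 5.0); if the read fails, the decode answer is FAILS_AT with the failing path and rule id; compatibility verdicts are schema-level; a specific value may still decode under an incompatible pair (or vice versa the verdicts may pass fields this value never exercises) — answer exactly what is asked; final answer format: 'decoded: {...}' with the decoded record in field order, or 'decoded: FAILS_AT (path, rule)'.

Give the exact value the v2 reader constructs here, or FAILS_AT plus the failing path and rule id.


the writer's type comes first in each Event pair
migrating the Event value to v2:
  severity := "HELD"
  codes := {"k1": 3.75, "src": 10.0}
  read fails at payload under R1 (no fill)
  => FAILS_AT (payload, R1)
remaining Event differences; none change what is asked:
  field owner in record Event: optional changed to required -> changes Event's schema-level verdicts only — the decode of this value is the same

decoded: FAILS_AT (payload, R1)


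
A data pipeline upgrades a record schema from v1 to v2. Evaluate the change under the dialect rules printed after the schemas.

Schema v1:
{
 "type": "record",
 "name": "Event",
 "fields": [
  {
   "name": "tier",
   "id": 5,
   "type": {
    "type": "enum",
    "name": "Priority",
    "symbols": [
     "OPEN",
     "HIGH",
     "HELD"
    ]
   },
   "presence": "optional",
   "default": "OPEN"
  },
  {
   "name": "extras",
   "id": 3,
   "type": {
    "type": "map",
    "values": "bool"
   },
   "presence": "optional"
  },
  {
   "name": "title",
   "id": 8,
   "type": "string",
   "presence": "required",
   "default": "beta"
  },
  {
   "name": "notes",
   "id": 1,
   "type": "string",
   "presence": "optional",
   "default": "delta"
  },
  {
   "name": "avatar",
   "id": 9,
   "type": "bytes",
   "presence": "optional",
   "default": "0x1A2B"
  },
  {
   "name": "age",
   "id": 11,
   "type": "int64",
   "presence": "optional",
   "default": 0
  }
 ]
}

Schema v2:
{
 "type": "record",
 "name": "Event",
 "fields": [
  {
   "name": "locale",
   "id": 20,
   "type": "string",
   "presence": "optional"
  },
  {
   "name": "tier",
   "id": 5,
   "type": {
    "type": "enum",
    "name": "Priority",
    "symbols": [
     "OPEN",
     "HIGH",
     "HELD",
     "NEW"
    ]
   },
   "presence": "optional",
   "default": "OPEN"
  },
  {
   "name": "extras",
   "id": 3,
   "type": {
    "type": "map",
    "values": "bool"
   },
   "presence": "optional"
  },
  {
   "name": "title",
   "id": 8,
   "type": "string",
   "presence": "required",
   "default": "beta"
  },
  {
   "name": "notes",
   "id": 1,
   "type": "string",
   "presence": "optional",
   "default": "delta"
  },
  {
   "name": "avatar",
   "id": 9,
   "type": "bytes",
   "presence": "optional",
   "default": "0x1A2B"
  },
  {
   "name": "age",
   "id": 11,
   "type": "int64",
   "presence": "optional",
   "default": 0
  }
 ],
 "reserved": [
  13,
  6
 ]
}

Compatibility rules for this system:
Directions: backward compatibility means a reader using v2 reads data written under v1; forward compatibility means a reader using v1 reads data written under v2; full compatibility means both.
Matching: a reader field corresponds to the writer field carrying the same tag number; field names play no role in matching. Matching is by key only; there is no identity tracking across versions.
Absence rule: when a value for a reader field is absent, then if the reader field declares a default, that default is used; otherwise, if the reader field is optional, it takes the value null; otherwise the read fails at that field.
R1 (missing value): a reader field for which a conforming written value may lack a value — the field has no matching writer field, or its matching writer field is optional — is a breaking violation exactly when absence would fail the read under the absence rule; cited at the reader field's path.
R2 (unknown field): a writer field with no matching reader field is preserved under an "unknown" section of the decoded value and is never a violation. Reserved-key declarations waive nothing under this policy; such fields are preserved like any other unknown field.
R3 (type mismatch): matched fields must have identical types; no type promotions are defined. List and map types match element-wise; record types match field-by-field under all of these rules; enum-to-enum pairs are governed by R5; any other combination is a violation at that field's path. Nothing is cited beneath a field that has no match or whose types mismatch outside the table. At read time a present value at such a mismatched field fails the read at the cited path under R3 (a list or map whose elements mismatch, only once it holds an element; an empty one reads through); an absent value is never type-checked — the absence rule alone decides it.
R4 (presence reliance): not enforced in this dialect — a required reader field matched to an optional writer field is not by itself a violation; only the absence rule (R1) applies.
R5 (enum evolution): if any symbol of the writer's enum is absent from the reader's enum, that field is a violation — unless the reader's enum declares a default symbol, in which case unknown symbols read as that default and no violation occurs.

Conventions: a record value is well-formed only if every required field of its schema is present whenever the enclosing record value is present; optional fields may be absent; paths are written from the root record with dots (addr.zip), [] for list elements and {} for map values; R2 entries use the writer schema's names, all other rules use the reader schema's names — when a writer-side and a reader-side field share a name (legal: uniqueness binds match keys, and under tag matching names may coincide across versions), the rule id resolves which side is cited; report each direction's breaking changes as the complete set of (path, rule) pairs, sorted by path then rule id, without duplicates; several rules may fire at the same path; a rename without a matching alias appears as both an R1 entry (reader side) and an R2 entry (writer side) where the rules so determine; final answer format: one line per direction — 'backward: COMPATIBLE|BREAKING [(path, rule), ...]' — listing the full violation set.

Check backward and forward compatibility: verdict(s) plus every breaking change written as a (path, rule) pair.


arrows below run writer -> reader for Event
backward for Event (reader v2, writer v1):
  no writer field matches reader locale
  tier: Priority -> Priority, writer optional; from tier
  extras: map<string, bool> -> map<string, bool>, writer optional; from extras
  title: string -> string, writer required; from title
  notes: string -> string, writer optional; from notes
  avatar: bytes -> bytes, writer optional; from avatar
  age: int64 -> int64, writer optional; from age
  => backward: COMPATIBLE
forward for Event (reader v1, writer v2):
  tier: Priority -> Priority, writer optional; from tier
  extras: map<string, bool> -> map<string, bool>, writer optional; from extras
  title: string -> string, writer required; from title
  notes: string -> string, writer optional; from notes
  avatar: bytes -> bytes, writer optional; from avatar
  age: int64 -> int64, writer optional; from age
  leftover writer field: locale
  rule R5 violated at tier
  => 1 violation(s): forward is BREAKING for Event

backward: COMPATIBLE []; forward: BREAKING [(tier, R5)]


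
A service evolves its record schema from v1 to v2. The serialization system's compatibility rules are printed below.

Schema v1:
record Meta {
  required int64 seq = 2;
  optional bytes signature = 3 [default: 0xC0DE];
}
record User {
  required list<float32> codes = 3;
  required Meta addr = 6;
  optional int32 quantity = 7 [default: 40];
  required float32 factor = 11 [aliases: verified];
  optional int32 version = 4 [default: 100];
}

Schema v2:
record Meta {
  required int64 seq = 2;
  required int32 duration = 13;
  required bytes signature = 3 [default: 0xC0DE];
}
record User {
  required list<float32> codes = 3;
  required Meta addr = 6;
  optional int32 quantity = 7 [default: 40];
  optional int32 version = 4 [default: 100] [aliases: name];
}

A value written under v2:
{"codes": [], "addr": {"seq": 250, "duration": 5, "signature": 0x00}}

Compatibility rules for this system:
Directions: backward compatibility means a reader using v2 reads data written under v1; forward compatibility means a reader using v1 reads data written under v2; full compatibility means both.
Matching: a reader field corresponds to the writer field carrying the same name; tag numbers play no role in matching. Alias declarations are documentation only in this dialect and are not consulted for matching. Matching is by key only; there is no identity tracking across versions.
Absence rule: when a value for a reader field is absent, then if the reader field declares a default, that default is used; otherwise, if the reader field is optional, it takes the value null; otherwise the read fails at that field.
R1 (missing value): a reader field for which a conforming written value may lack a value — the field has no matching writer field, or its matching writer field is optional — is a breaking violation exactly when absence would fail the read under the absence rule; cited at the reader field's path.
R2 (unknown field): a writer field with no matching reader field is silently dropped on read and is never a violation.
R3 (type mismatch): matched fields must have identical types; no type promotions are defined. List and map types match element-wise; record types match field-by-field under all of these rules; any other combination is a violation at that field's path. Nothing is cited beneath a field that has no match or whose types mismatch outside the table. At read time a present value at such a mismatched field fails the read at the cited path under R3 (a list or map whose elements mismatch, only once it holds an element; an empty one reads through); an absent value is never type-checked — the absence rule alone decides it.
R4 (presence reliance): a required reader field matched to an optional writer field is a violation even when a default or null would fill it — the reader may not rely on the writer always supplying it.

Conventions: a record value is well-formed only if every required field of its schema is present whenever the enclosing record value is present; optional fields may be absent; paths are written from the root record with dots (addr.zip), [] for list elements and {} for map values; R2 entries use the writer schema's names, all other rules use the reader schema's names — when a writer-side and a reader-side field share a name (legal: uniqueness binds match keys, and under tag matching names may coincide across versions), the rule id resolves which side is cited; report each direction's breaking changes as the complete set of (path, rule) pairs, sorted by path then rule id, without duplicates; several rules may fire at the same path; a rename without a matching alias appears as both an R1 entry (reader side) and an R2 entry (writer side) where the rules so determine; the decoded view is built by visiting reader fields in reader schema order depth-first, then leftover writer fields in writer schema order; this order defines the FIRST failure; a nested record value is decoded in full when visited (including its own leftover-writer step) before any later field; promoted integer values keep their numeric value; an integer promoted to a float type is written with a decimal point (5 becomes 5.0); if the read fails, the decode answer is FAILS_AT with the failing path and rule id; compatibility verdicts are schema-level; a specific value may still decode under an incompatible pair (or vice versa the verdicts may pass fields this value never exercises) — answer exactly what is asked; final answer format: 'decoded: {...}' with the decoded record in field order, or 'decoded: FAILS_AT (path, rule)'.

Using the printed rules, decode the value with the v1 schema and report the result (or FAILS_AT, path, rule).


decoded: FAILS_AT (factor, R1)

arrows below run writer -> reader for User
decode (reader v1):
  codes := []
  addr.seq := 250
  addr.signature := 0x00
  writer addr.duration: unknown -> dropped
  quantity := 40 (absent -> default)
  read fails at factor under R1 (no fill)
  => FAILS_AT (factor, R1)
diffs on User not affecting the asked answer:
  added field duration to record Meta: required int32, tag 13 (in v2 it sits immediately before signature) -> affects the rule determinations only; this particular User value decodes identically
  field signature in record Meta: optional changed to required -> affects the rule determinations only; this particular User value decodes identically
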